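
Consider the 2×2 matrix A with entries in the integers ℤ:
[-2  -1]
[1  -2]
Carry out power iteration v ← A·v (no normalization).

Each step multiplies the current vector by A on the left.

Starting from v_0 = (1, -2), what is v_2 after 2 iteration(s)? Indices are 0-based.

v_2 = (-5, -10)

v_0 = (1, -2).
v_1 = A·v_0 = (0, 5).
v_2 = A·v_1 = (-5, -10).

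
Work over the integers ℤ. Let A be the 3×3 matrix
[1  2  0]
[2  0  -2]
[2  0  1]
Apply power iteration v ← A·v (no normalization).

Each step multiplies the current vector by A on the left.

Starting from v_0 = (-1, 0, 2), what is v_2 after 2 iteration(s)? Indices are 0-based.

v_2 = (-13, -2, -2)

v_0 = (-1, 0, 2).
v_1 = A·v_0 = (-1, -6, 0).
v_2 = A·v_1 = (-13, -2, -2).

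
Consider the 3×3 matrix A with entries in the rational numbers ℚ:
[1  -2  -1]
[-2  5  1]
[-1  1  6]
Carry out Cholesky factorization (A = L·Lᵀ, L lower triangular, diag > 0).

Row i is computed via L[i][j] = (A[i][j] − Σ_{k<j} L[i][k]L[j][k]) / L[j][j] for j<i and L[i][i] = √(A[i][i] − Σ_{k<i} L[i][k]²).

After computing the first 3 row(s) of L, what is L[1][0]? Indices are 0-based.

Step 1: L[0][0] = √(1) = 1.
  L[1][0] = (-2) / L[0][0] = -2.
Step 2: L[1][1] = √(1) = 1.
  L[2][0] = (-1) / L[0][0] = -1.
  L[2][1] = (-1) / L[1][1] = -1.
Step 3: L[2][2] = √(4) = 2.

L[1][0] = -2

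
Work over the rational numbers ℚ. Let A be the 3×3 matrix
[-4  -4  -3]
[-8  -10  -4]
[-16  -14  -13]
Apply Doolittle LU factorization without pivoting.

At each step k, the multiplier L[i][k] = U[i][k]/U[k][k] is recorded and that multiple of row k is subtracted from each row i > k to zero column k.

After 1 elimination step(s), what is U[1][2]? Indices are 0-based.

U[1][2] = 2

k=0: U[0][0]=-4
  eliminate (1,0): mult=2, new row 1: (0, -2, 2); set L[1][0]=2
  eliminate (2,0): mult=4, new row 2: (0, 2, -1); set L[2][0]=4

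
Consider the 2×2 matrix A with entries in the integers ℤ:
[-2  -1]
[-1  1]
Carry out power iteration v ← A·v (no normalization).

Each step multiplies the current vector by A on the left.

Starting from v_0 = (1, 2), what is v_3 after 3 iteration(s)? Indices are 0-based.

v_3 = (-19, -2)

v_0 = (1, 2).
v_1 = A·v_0 = (-4, 1).
v_2 = A·v_1 = (7, 5).
v_3 = A·v_2 = (-19, -2).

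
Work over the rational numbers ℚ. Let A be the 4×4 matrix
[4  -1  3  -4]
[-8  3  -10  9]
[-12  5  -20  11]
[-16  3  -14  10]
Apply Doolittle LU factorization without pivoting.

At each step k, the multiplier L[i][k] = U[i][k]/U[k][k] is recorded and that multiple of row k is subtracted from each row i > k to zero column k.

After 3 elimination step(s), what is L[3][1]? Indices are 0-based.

k=0: U[0][0]=4
  eliminate (1,0): mult=-2, new row 1: (0, 1, -4, 1); set L[1][0]=-2
  eliminate (2,0): mult=-3, new row 2: (0, 2, -11, -1); set L[2][0]=-3
  eliminate (3,0): mult=-4, new row 3: (0, -1, -2, -6); set L[3][0]=-4
k=1: U[1][1]=1
  eliminate (2,1): mult=2, new row 2: (0, 0, -3, -3); set L[2][1]=2
  eliminate (3,1): mult=-1, new row 3: (0, 0, -6, -5); set L[3][1]=-1
k=2: U[2][2]=-3
  eliminate (3,2): mult=2, new row 3: (0, 0, 0, 1); set L[3][2]=2

L[3][1] = -1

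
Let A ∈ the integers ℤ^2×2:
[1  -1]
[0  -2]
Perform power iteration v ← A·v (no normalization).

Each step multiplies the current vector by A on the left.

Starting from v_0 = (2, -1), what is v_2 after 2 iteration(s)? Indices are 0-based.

v_2 = (1, -4)

v_0 = (2, -1).
v_1 = A·v_0 = (3, 2).
v_2 = A·v_1 = (1, -4).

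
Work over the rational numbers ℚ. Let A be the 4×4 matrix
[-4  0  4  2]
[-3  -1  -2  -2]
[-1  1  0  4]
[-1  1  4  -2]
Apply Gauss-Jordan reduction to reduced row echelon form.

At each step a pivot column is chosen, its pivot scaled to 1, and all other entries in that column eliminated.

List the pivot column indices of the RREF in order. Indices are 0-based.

step 1: normalize row 0 (÷-4) = (1, 0, -1, -1/2)
  row 1: subtract -3×row0 = (0, -1, -5, -7/2)
  row 2: subtract -1×row0 = (0, 1, -1, 7/2)
  row 3: subtract -1×row0 = (0, 1, 3, -5/2)
step 2: normalize row 1 (÷-1) = (0, 1, 5, 7/2)
  row 2: subtract 1×row1 = (0, 0, -6, 0)
  row 3: subtract 1×row1 = (0, 0, -2, -6)
step 3: normalize row 2 (÷-6) = (0, 0, 1, 0)
  row 0: subtract -1×row2 = (1, 0, 0, -1/2)
  row 1: subtract 5×row2 = (0, 1, 0, 7/2)
  row 3: subtract -2×row2 = (0, 0, 0, -6)
step 4: normalize row 3 (÷-6) = (0, 0, 0, 1)
  row 0: subtract -1/2×row3 = (1, 0, 0, 0)
  row 1: subtract 7/2×row3 = (0, 1, 0, 0)

pivot columns: 0, 1, 2, 3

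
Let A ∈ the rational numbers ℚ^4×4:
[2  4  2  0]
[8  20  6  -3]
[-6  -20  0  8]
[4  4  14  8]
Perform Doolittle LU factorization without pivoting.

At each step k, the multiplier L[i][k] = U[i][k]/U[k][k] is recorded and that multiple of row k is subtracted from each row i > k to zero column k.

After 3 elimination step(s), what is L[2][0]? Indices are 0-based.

k=0: U[0][0]=2
  eliminate (1,0): mult=4, new row 1: (0, 4, -2, -3); set L[1][0]=4
  eliminate (2,0): mult=-3, new row 2: (0, -8, 6, 8); set L[2][0]=-3
  eliminate (3,0): mult=2, new row 3: (0, -4, 10, 8); set L[3][0]=2
k=1: U[1][1]=4
  eliminate (2,1): mult=-2, new row 2: (0, 0, 2, 2); set L[2][1]=-2
  eliminate (3,1): mult=-1, new row 3: (0, 0, 8, 5); set L[3][1]=-1
k=2: U[2][2]=2
  eliminate (3,2): mult=4, new row 3: (0, 0, 0, -3); set L[3][2]=4

L[2][0] = -3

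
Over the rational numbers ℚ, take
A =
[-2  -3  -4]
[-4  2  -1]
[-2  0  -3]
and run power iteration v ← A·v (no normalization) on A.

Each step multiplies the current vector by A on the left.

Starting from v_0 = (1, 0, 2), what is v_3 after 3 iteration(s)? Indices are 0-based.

v_3 = (-424, -252, -272)

v_0 = (1, 0, 2).
v_1 = A·v_0 = (-10, -6, -8).
v_2 = A·v_1 = (70, 36, 44).
v_3 = A·v_2 = (-424, -252, -272).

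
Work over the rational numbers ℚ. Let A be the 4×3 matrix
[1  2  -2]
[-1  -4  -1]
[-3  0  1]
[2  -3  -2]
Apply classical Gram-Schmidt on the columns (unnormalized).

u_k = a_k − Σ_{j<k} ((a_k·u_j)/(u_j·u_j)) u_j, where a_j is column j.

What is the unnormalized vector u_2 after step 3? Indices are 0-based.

u_2 = (-818/435, -307/435, -3/5, -136/435)

Step 1: u_0 = a_0 = (1, -1, -3, 2).
Step 2: u_1 = a_1 − (0)·u_0 = (2, -4, 0, -3).
Step 3: u_2 = a_2 − (-8/15)·u_0 − (6/29)·u_1 = (-818/435, -307/435, -3/5, -136/435).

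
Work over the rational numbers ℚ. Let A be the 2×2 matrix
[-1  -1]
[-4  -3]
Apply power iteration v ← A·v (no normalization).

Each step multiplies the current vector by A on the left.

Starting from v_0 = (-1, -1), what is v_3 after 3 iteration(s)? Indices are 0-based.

v_3 = (38, 123)

v_0 = (-1, -1).
v_1 = A·v_0 = (2, 7).
v_2 = A·v_1 = (-9, -29).
v_3 = A·v_2 = (38, 123).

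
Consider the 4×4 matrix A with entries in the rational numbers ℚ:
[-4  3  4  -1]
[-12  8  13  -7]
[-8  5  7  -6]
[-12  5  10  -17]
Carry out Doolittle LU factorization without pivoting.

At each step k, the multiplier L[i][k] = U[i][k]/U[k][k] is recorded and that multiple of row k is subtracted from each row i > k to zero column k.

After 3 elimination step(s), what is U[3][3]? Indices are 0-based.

k=0: U[0][0]=-4
  eliminate (1,0): mult=3, new row 1: (0, -1, 1, -4); set L[1][0]=3
  eliminate (2,0): mult=2, new row 2: (0, -1, -1, -4); set L[2][0]=2
  eliminate (3,0): mult=3, new row 3: (0, -4, -2, -14); set L[3][0]=3
k=1: U[1][1]=-1
  eliminate (2,1): mult=1, new row 2: (0, 0, -2, 0); set L[2][1]=1
  eliminate (3,1): mult=4, new row 3: (0, 0, -6, 2); set L[3][1]=4
k=2: U[2][2]=-2
  eliminate (3,2): mult=3, new row 3: (0, 0, 0, 2); set L[3][2]=3

U[3][3] = 2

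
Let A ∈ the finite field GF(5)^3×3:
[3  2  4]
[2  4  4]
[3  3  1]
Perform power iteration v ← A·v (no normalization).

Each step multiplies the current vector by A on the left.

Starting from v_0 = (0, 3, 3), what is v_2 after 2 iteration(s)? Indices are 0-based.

v_0 = (0, 3, 3).
v_1 = A·v_0 = (3, 4, 2).
v_2 = A·v_1 = (0, 0, 3).

v_2 = (0, 0, 3)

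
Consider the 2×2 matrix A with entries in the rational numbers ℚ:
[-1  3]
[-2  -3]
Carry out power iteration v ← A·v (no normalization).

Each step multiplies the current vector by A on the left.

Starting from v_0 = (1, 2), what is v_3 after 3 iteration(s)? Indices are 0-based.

v_0 = (1, 2).
v_1 = A·v_0 = (5, -8).
v_2 = A·v_1 = (-29, 14).
v_3 = A·v_2 = (71, 16).

v_3 = (71, 16)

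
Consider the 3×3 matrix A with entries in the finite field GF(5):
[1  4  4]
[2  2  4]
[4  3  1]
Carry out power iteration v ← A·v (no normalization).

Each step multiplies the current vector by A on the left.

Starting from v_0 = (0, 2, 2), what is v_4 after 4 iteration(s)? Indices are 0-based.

v_0 = (0, 2, 2).
v_1 = A·v_0 = (1, 2, 3).
v_2 = A·v_1 = (1, 3, 3).
v_3 = A·v_2 = (0, 0, 1).
v_4 = A·v_3 = (4, 4, 1).

v_4 = (4, 4, 1)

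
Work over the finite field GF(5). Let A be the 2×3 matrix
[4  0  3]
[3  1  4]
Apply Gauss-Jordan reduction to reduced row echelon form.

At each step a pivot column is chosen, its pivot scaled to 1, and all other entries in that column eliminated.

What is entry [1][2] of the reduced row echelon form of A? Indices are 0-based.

M[1][2] = 3

pivot(0,0)=4: scale R0 → (1, 0, 2)
  clear (1,0): R1 −= (3)R0 → (0, 1, 3)
pivot(1,1)=1: scale R1 → (0, 1, 3)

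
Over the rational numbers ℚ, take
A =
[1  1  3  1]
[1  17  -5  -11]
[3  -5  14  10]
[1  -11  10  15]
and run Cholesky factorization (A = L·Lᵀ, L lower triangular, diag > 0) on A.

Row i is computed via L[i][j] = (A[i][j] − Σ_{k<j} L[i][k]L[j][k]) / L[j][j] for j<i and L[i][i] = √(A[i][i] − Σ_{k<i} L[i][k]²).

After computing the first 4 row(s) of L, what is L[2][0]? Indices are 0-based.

Step 1: L[0][0] = √(1) = 1.
  L[1][0] = (1) / L[0][0] = 1.
Step 2: L[1][1] = √(16) = 4.
  L[2][0] = (3) / L[0][0] = 3.
  L[2][1] = (-8) / L[1][1] = -2.
Step 3: L[2][2] = √(1) = 1.
  L[3][0] = (1) / L[0][0] = 1.
  L[3][1] = (-12) / L[1][1] = -3.
  L[3][2] = (1) / L[2][2] = 1.
Step 4: L[3][3] = √(4) = 2.

L[2][0] = 3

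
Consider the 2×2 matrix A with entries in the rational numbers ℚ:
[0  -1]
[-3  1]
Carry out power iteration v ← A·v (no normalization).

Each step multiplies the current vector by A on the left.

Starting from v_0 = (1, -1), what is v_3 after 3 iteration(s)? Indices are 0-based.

v_3 = (7, -19)

v_0 = (1, -1).
v_1 = A·v_0 = (1, -4).
v_2 = A·v_1 = (4, -7).
v_3 = A·v_2 = (7, -19).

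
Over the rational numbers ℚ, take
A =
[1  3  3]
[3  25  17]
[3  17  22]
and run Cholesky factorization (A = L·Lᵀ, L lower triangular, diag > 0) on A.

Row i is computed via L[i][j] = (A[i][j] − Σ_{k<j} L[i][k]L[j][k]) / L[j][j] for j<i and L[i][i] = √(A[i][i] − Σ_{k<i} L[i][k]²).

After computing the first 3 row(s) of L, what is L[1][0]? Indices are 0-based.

L[1][0] = 3

Step 1: L[0][0] = √(1) = 1.
  L[1][0] = (3) / L[0][0] = 3.
Step 2: L[1][1] = √(16) = 4.
  L[2][0] = (3) / L[0][0] = 3.
  L[2][1] = (8) / L[1][1] = 2.
Step 3: L[2][2] = √(9) = 3.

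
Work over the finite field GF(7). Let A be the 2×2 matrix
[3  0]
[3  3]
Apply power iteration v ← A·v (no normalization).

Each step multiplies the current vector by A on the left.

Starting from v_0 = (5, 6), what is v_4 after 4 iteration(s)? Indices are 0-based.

v_0 = (5, 6).
v_1 = A·v_0 = (1, 5).
v_2 = A·v_1 = (3, 4).
v_3 = A·v_2 = (2, 0).
v_4 = A·v_3 = (6, 6).

v_4 = (6, 6)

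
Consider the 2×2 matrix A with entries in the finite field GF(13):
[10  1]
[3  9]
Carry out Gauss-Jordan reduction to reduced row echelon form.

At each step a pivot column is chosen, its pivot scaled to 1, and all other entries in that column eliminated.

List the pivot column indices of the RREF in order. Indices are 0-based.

pivot columns: 0, 1

pivot(0,0)=10: scale R0 → (1, 4)
  clear (1,0): R1 −= (3)R0 → (0, 10)
pivot(1,1)=10: scale R1 → (0, 1)
  clear (0,1): R0 −= (4)R1 → (1, 0)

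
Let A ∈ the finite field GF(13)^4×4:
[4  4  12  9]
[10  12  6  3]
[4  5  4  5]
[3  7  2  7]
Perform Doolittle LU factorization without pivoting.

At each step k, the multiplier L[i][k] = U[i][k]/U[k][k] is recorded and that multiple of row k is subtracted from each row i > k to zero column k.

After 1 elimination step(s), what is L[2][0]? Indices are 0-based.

[col 0] pivot 4
  R1 -= 9*R0 → (0, 2, 2, 0)  (L[1][0] := 9)
  R2 -= 1*R0 → (0, 1, 5, 9)  (L[2][0] := 1)
  R3 -= 4*R0 → (0, 4, 6, 10)  (L[3][0] := 4)

L[2][0] = 1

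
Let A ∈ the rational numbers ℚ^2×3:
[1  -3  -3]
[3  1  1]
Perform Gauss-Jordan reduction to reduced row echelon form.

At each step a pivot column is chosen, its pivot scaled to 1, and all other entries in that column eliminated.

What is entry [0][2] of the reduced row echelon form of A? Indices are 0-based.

[1] R0 /= 1  ⇒  (1, -3, -3)
     R1 -= 3·R0  ⇒  (0, 10, 10)
[2] R1 /= 10  ⇒  (0, 1, 1)
     R0 -= -3·R1  ⇒  (1, 0, 0)

M[0][2] = 0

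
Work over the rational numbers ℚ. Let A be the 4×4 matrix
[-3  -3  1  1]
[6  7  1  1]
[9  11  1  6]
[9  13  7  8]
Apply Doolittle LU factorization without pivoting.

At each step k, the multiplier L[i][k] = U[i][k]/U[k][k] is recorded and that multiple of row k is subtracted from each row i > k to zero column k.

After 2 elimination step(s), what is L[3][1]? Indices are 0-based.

L[3][1] = 4

Step 1: pivot at (0,0) is -3.
  row1 ← row1 − (-2)·row0  ⇒  L[1][0]=-2, U row1=(0, 1, 3, 3)
  row2 ← row2 − (-3)·row0  ⇒  L[2][0]=-3, U row2=(0, 2, 4, 9)
  row3 ← row3 − (-3)·row0  ⇒  L[3][0]=-3, U row3=(0, 4, 10, 11)
Step 2: pivot at (1,1) is 1.
  row2 ← row2 − (2)·row1  ⇒  L[2][1]=2, U row2=(0, 0, -2, 3)
  row3 ← row3 − (4)·row1  ⇒  L[3][1]=4, U row3=(0, 0, -2, -1)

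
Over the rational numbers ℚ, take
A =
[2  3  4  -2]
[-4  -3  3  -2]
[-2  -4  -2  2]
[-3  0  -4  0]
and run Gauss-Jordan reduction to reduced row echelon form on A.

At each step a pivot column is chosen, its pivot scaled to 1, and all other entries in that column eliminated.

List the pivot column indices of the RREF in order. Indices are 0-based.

pivot columns: 0, 1, 2, 3

pivot(0,0)=2: scale R0 → (1, 3/2, 2, -1)
  clear (1,0): R1 −= (-4)R0 → (0, 3, 11, -6)
  clear (2,0): R2 −= (-2)R0 → (0, -1, 2, 0)
  clear (3,0): R3 −= (-3)R0 → (0, 9/2, 2, -3)
pivot(1,1)=3: scale R1 → (0, 1, 11/3, -2)
  clear (0,1): R0 −= (3/2)R1 → (1, 0, -7/2, 2)
  clear (2,1): R2 −= (-1)R1 → (0, 0, 17/3, -2)
  clear (3,1): R3 −= (9/2)R1 → (0, 0, -29/2, 6)
pivot(2,2)=17/3: scale R2 → (0, 0, 1, -6/17)
  clear (0,2): R0 −= (-7/2)R2 → (1, 0, 0, 13/17)
  clear (1,2): R1 −= (11/3)R2 → (0, 1, 0, -12/17)
  clear (3,2): R3 −= (-29/2)R2 → (0, 0, 0, 15/17)
pivot(3,3)=15/17: scale R3 → (0, 0, 0, 1)
  clear (0,3): R0 −= (13/17)R3 → (1, 0, 0, 0)
  clear (1,3): R1 −= (-12/17)R3 → (0, 1, 0, 0)
  clear (2,3): R2 −= (-6/17)R3 → (0, 0, 1, 0)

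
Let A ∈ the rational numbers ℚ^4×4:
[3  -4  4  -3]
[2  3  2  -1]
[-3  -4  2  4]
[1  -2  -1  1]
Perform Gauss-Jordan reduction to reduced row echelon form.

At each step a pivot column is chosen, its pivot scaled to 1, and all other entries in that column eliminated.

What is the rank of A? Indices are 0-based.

rank = 4

step 1: normalize row 0 (÷3) = (1, -4/3, 4/3, -1)
  row 1: subtract 2×row0 = (0, 17/3, -2/3, 1)
  row 2: subtract -3×row0 = (0, -8, 6, 1)
  row 3: subtract 1×row0 = (0, -2/3, -7/3, 2)
step 2: normalize row 1 (÷17/3) = (0, 1, -2/17, 3/17)
  row 0: subtract -4/3×row1 = (1, 0, 20/17, -13/17)
  row 2: subtract -8×row1 = (0, 0, 86/17, 41/17)
  row 3: subtract -2/3×row1 = (0, 0, -41/17, 36/17)
step 3: normalize row 2 (÷86/17) = (0, 0, 1, 41/86)
  row 0: subtract 20/17×row2 = (1, 0, 0, -57/43)
  row 1: subtract -2/17×row2 = (0, 1, 0, 10/43)
  row 3: subtract -41/17×row2 = (0, 0, 0, 281/86)
step 4: normalize row 3 (÷281/86) = (0, 0, 0, 1)
  row 0: subtract -57/43×row3 = (1, 0, 0, 0)
  row 1: subtract 10/43×row3 = (0, 1, 0, 0)
  row 2: subtract 41/86×row3 = (0, 0, 1, 0)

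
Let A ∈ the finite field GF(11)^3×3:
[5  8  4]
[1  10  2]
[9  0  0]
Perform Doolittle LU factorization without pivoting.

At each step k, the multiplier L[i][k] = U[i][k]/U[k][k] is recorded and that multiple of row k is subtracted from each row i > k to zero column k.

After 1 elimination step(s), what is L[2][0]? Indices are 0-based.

L[2][0] = 4

k=0: U[0][0]=5
  eliminate (1,0): mult=9, new row 1: (0, 4, 10); set L[1][0]=9
  eliminate (2,0): mult=4, new row 2: (0, 1, 6); set L[2][0]=4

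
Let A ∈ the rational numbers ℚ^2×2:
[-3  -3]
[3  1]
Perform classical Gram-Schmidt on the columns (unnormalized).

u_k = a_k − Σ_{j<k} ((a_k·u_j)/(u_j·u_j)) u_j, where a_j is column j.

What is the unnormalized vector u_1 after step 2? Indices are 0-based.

u_1 = (-1, -1)

Step 1: u_0 = a_0 = (-3, 3).
Step 2: u_1 = a_1 − (2/3)·u_0 = (-1, -1).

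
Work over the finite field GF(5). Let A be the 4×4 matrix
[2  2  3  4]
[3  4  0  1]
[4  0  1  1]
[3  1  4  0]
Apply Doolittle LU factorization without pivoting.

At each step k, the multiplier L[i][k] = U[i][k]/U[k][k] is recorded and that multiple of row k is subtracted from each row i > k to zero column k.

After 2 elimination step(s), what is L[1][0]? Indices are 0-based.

[col 0] pivot 2
  R1 -= 4*R0 → (0, 1, 3, 0)  (L[1][0] := 4)
  R2 -= 2*R0 → (0, 1, 0, 3)  (L[2][0] := 2)
  R3 -= 4*R0 → (0, 3, 2, 4)  (L[3][0] := 4)
[col 1] pivot 1
  R2 -= 1*R1 → (0, 0, 2, 3)  (L[2][1] := 1)
  R3 -= 3*R1 → (0, 0, 3, 4)  (L[3][1] := 3)

L[1][0] = 4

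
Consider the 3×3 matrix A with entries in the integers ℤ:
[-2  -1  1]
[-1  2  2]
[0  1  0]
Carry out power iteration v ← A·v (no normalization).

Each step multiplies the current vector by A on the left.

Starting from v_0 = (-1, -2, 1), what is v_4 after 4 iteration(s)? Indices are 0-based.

v_4 = (-62, -80, -13)

v_0 = (-1, -2, 1).
v_1 = A·v_0 = (5, -1, -2).
v_2 = A·v_1 = (-11, -11, -1).
v_3 = A·v_2 = (32, -13, -11).
v_4 = A·v_3 = (-62, -80, -13).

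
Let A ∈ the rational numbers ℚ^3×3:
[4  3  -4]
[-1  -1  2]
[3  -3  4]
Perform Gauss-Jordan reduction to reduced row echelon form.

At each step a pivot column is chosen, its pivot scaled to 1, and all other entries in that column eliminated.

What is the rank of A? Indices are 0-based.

pivot(0,0)=4: scale R0 → (1, 3/4, -1)
  clear (1,0): R1 −= (-1)R0 → (0, -1/4, 1)
  clear (2,0): R2 −= (3)R0 → (0, -21/4, 7)
pivot(1,1)=-1/4: scale R1 → (0, 1, -4)
  clear (0,1): R0 −= (3/4)R1 → (1, 0, 2)
  clear (2,1): R2 −= (-21/4)R1 → (0, 0, -14)
pivot(2,2)=-14: scale R2 → (0, 0, 1)
  clear (0,2): R0 −= (2)R2 → (1, 0, 0)
  clear (1,2): R1 −= (-4)R2 → (0, 1, 0)

rank = 3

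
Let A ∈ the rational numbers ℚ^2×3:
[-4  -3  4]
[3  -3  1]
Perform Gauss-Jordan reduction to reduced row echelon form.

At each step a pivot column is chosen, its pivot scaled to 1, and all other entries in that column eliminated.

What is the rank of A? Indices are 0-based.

rank = 2

pivot(0,0)=-4: scale R0 → (1, 3/4, -1)
  clear (1,0): R1 −= (3)R0 → (0, -21/4, 4)
pivot(1,1)=-21/4: scale R1 → (0, 1, -16/21)
  clear (0,1): R0 −= (3/4)R1 → (1, 0, -3/7)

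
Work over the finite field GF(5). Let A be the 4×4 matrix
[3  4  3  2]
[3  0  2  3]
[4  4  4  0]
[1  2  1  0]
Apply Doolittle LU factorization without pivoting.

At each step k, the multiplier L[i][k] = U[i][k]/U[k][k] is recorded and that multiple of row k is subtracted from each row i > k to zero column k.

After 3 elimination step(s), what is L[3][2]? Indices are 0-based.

L[3][2] = 2

Step 1: pivot at (0,0) is 3.
  row1 ← row1 − (1)·row0  ⇒  L[1][0]=1, U row1=(0, 1, 4, 1)
  row2 ← row2 − (3)·row0  ⇒  L[2][0]=3, U row2=(0, 2, 0, 4)
  row3 ← row3 − (2)·row0  ⇒  L[3][0]=2, U row3=(0, 4, 0, 1)
Step 2: pivot at (1,1) is 1.
  row2 ← row2 − (2)·row1  ⇒  L[2][1]=2, U row2=(0, 0, 2, 2)
  row3 ← row3 − (4)·row1  ⇒  L[3][1]=4, U row3=(0, 0, 4, 2)
Step 3: pivot at (2,2) is 2.
  row3 ← row3 − (2)·row2  ⇒  L[3][2]=2, U row3=(0, 0, 0, 3)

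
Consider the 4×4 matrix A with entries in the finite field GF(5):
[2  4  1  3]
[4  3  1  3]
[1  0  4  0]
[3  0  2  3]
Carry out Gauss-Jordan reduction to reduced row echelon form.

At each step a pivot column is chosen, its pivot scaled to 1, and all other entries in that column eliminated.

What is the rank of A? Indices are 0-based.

rank = 4

pivot(0,0)=2: scale R0 → (1, 2, 3, 4)
  clear (1,0): R1 −= (4)R0 → (0, 0, 4, 2)
  clear (2,0): R2 −= (1)R0 → (0, 3, 1, 1)
  clear (3,0): R3 −= (3)R0 → (0, 4, 3, 1)
pivot(1,1): swap R1↔R2
pivot(1,1)=3: scale R1 → (0, 1, 2, 2)
  clear (0,1): R0 −= (2)R1 → (1, 0, 4, 0)
  clear (3,1): R3 −= (4)R1 → (0, 0, 0, 3)
pivot(2,2)=4: scale R2 → (0, 0, 1, 3)
  clear (0,2): R0 −= (4)R2 → (1, 0, 0, 3)
  clear (1,2): R1 −= (2)R2 → (0, 1, 0, 1)
pivot(3,3)=3: scale R3 → (0, 0, 0, 1)
  clear (0,3): R0 −= (3)R3 → (1, 0, 0, 0)
  clear (1,3): R1 −= (1)R3 → (0, 1, 0, 0)
  clear (2,3): R2 −= (3)R3 → (0, 0, 1, 0)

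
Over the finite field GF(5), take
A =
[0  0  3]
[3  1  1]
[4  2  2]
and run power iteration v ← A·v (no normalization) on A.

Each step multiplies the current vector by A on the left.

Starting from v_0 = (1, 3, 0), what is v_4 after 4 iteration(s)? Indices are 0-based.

v_0 = (1, 3, 0).
v_1 = A·v_0 = (0, 1, 0).
v_2 = A·v_1 = (0, 1, 2).
v_3 = A·v_2 = (1, 3, 1).
v_4 = A·v_3 = (3, 2, 2).

v_4 = (3, 2, 2)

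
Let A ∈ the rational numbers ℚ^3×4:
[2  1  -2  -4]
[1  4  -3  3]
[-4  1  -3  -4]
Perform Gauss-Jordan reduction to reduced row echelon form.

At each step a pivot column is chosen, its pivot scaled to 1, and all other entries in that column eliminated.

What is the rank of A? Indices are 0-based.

pivot(0,0)=2: scale R0 → (1, 1/2, -1, -2)
  clear (1,0): R1 −= (1)R0 → (0, 7/2, -2, 5)
  clear (2,0): R2 −= (-4)R0 → (0, 3, -7, -12)
pivot(1,1)=7/2: scale R1 → (0, 1, -4/7, 10/7)
  clear (0,1): R0 −= (1/2)R1 → (1, 0, -5/7, -19/7)
  clear (2,1): R2 −= (3)R1 → (0, 0, -37/7, -114/7)
pivot(2,2)=-37/7: scale R2 → (0, 0, 1, 114/37)
  clear (0,2): R0 −= (-5/7)R2 → (1, 0, 0, -19/37)
  clear (1,2): R1 −= (-4/7)R2 → (0, 1, 0, 118/37)

rank = 3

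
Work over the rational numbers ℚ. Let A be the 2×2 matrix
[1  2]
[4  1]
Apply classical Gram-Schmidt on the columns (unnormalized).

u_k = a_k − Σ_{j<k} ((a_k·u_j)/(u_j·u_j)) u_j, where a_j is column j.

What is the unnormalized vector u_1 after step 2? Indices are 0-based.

Step 1: u_0 = a_0 = (1, 4).
Step 2: u_1 = a_1 − (6/17)·u_0 = (28/17, -7/17).

u_1 = (28/17, -7/17)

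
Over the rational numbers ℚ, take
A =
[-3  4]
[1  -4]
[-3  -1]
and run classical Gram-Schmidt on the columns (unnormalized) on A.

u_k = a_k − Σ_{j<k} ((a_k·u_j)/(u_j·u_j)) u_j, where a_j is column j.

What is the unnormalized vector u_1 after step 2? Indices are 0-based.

Step 1: u_0 = a_0 = (-3, 1, -3).
Step 2: u_1 = a_1 − (-13/19)·u_0 = (37/19, -63/19, -58/19).

u_1 = (37/19, -63/19, -58/19)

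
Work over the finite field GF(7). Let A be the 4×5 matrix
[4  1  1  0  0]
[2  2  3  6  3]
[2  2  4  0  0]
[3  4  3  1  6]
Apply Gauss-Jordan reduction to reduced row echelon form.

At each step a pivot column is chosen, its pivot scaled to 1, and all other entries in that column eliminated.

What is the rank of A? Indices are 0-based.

rank = 4

pivot(0,0)=4: scale R0 → (1, 2, 2, 0, 0)
  clear (1,0): R1 −= (2)R0 → (0, 5, 6, 6, 3)
  clear (2,0): R2 −= (2)R0 → (0, 5, 0, 0, 0)
  clear (3,0): R3 −= (3)R0 → (0, 5, 4, 1, 6)
pivot(1,1)=5: scale R1 → (0, 1, 4, 4, 2)
  clear (0,1): R0 −= (2)R1 → (1, 0, 1, 6, 3)
  clear (2,1): R2 −= (5)R1 → (0, 0, 1, 1, 4)
  clear (3,1): R3 −= (5)R1 → (0, 0, 5, 2, 3)
pivot(2,2)=1: scale R2 → (0, 0, 1, 1, 4)
  clear (0,2): R0 −= (1)R2 → (1, 0, 0, 5, 6)
  clear (1,2): R1 −= (4)R2 → (0, 1, 0, 0, 0)
  clear (3,2): R3 −= (5)R2 → (0, 0, 0, 4, 4)
pivot(3,3)=4: scale R3 → (0, 0, 0, 1, 1)
  clear (0,3): R0 −= (5)R3 → (1, 0, 0, 0, 1)
  clear (2,3): R2 −= (1)R3 → (0, 0, 1, 0, 3)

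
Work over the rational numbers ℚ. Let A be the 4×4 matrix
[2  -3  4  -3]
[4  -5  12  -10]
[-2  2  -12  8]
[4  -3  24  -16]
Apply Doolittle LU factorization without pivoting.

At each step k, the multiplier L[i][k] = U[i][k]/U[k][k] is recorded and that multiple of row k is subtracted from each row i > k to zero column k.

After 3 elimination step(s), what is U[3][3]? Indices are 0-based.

U[3][3] = 3

[col 0] pivot 2
  R1 -= 2*R0 → (0, 1, 4, -4)  (L[1][0] := 2)
  R2 -= -1*R0 → (0, -1, -8, 5)  (L[2][0] := -1)
  R3 -= 2*R0 → (0, 3, 16, -10)  (L[3][0] := 2)
[col 1] pivot 1
  R2 -= -1*R1 → (0, 0, -4, 1)  (L[2][1] := -1)
  R3 -= 3*R1 → (0, 0, 4, 2)  (L[3][1] := 3)
[col 2] pivot -4
  R3 -= -1*R2 → (0, 0, 0, 3)  (L[3][2] := -1)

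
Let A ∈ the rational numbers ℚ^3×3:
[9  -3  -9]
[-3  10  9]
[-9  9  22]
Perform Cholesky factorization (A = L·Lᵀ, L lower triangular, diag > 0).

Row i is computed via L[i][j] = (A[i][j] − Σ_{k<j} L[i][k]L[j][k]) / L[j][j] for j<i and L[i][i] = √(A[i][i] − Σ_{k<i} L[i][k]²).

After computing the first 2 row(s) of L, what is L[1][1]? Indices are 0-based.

L[1][1] = 3

Step 1: L[0][0] = √(9) = 3.
  L[1][0] = (-3) / L[0][0] = -1.
Step 2: L[1][1] = √(9) = 3.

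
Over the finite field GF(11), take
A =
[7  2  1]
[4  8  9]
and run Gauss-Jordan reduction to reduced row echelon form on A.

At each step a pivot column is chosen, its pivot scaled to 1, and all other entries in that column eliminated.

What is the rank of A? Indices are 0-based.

step 1: normalize row 0 (÷7) = (1, 5, 8)
  row 1: subtract 4×row0 = (0, 10, 10)
step 2: normalize row 1 (÷10) = (0, 1, 1)
  row 0: subtract 5×row1 = (1, 0, 3)

rank = 2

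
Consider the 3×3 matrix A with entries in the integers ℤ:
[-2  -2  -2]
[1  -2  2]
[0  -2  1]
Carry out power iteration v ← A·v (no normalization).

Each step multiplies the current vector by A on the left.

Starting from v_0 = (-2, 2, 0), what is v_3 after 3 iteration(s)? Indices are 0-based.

v_3 = (-64, 28, 0)

v_0 = (-2, 2, 0).
v_1 = A·v_0 = (0, -6, -4).
v_2 = A·v_1 = (20, 4, 8).
v_3 = A·v_2 = (-64, 28, 0).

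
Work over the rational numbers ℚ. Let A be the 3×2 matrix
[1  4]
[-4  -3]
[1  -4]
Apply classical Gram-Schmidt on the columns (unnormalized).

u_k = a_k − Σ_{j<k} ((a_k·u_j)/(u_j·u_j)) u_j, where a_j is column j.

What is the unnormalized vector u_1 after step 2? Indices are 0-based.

Step 1: u_0 = a_0 = (1, -4, 1).
Step 2: u_1 = a_1 − (2/3)·u_0 = (10/3, -1/3, -14/3).

u_1 = (10/3, -1/3, -14/3)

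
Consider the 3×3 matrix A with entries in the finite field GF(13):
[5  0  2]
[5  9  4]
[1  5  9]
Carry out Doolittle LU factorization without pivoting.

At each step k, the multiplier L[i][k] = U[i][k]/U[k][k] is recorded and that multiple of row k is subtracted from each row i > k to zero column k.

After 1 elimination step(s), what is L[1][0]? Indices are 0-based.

L[1][0] = 1

[col 0] pivot 5
  R1 -= 1*R0 → (0, 9, 2)  (L[1][0] := 1)
  R2 -= 8*R0 → (0, 5, 6)  (L[2][0] := 8)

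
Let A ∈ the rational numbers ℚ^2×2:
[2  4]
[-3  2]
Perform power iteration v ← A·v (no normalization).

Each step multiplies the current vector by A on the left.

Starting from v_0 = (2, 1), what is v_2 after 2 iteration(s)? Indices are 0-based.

v_2 = (0, -32)

v_0 = (2, 1).
v_1 = A·v_0 = (8, -4).
v_2 = A·v_1 = (0, -32).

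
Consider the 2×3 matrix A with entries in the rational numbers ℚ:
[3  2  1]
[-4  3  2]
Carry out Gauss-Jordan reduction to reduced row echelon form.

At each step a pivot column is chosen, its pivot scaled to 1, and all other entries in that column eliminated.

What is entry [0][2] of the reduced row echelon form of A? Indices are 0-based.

[1] R0 /= 3  ⇒  (1, 2/3, 1/3)
     R1 -= -4·R0  ⇒  (0, 17/3, 10/3)
[2] R1 /= 17/3  ⇒  (0, 1, 10/17)
     R0 -= 2/3·R1  ⇒  (1, 0, -1/17)

M[0][2] = -1/17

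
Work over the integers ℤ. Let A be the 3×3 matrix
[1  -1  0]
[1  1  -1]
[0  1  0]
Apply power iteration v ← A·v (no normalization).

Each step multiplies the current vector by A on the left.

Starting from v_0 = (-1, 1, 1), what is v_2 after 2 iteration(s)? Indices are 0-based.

v_0 = (-1, 1, 1).
v_1 = A·v_0 = (-2, -1, 1).
v_2 = A·v_1 = (-1, -4, -1).

v_2 = (-1, -4, -1)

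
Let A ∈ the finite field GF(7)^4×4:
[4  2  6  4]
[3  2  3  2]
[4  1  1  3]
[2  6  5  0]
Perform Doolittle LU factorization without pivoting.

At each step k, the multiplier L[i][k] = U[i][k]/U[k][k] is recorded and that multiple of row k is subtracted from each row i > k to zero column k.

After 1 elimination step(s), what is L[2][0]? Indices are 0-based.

Step 1: pivot at (0,0) is 4.
  row1 ← row1 − (6)·row0  ⇒  L[1][0]=6, U row1=(0, 4, 2, 6)
  row2 ← row2 − (1)·row0  ⇒  L[2][0]=1, U row2=(0, 6, 2, 6)
  row3 ← row3 − (4)·row0  ⇒  L[3][0]=4, U row3=(0, 5, 2, 5)

L[2][0] = 1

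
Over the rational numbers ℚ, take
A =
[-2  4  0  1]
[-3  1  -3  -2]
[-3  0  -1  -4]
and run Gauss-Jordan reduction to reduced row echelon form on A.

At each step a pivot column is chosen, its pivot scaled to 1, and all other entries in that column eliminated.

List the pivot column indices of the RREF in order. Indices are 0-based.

pivot columns: 0, 1, 2

step 1: normalize row 0 (÷-2) = (1, -2, 0, -1/2)
  row 1: subtract -3×row0 = (0, -5, -3, -7/2)
  row 2: subtract -3×row0 = (0, -6, -1, -11/2)
step 2: normalize row 1 (÷-5) = (0, 1, 3/5, 7/10)
  row 0: subtract -2×row1 = (1, 0, 6/5, 9/10)
  row 2: subtract -6×row1 = (0, 0, 13/5, -13/10)
step 3: normalize row 2 (÷13/5) = (0, 0, 1, -1/2)
  row 0: subtract 6/5×row2 = (1, 0, 0, 3/2)
  row 1: subtract 3/5×row2 = (0, 1, 0, 1)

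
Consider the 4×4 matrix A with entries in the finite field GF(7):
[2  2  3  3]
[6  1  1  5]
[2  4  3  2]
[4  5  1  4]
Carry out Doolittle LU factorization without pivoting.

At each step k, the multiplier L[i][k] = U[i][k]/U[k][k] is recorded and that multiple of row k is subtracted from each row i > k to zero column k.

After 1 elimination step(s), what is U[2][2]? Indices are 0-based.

U[2][2] = 0

Step 1: pivot at (0,0) is 2.
  row1 ← row1 − (3)·row0  ⇒  L[1][0]=3, U row1=(0, 2, 6, 3)
  row2 ← row2 − (1)·row0  ⇒  L[2][0]=1, U row2=(0, 2, 0, 6)
  row3 ← row3 − (2)·row0  ⇒  L[3][0]=2, U row3=(0, 1, 2, 5)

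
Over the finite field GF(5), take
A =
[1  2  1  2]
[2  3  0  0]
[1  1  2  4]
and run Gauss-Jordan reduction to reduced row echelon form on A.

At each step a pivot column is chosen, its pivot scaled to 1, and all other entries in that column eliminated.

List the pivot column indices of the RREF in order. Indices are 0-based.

pivot columns: 0, 1, 2

step 1: normalize row 0 (÷1) = (1, 2, 1, 2)
  row 1: subtract 2×row0 = (0, 4, 3, 1)
  row 2: subtract 1×row0 = (0, 4, 1, 2)
step 2: normalize row 1 (÷4) = (0, 1, 2, 4)
  row 0: subtract 2×row1 = (1, 0, 2, 4)
  row 2: subtract 4×row1 = (0, 0, 3, 1)
step 3: normalize row 2 (÷3) = (0, 0, 1, 2)
  row 0: subtract 2×row2 = (1, 0, 0, 0)
  row 1: subtract 2×row2 = (0, 1, 0, 0)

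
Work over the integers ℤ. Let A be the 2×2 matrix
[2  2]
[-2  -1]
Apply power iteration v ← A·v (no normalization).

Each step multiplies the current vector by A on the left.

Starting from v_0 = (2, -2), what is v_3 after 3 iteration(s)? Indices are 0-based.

v_3 = (-4, 6)

v_0 = (2, -2).
v_1 = A·v_0 = (0, -2).
v_2 = A·v_1 = (-4, 2).
v_3 = A·v_2 = (-4, 6).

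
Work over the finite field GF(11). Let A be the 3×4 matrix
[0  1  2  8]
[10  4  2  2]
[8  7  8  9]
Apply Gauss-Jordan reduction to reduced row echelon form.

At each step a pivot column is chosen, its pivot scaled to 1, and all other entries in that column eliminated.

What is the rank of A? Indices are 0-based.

rank = 3

step 1: exchange rows 0,1
step 1: normalize row 0 (÷10) = (1, 7, 9, 9)
  row 2: subtract 8×row0 = (0, 6, 2, 3)
step 2: normalize row 1 (÷1) = (0, 1, 2, 8)
  row 0: subtract 7×row1 = (1, 0, 6, 8)
  row 2: subtract 6×row1 = (0, 0, 1, 10)
step 3: normalize row 2 (÷1) = (0, 0, 1, 10)
  row 0: subtract 6×row2 = (1, 0, 0, 3)
  row 1: subtract 2×row2 = (0, 1, 0, 10)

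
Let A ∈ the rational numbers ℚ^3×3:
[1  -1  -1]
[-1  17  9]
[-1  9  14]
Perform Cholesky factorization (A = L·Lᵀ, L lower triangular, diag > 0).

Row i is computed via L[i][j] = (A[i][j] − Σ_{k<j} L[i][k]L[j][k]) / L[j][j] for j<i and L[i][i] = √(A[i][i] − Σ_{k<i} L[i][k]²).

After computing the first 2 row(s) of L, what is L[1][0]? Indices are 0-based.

L[1][0] = -1

Step 1: L[0][0] = √(1) = 1.
  L[1][0] = (-1) / L[0][0] = -1.
Step 2: L[1][1] = √(16) = 4.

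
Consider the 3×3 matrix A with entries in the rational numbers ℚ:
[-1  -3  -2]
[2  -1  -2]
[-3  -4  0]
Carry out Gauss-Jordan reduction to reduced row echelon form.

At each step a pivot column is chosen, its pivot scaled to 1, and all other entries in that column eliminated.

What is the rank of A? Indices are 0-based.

pivot(0,0)=-1: scale R0 → (1, 3, 2)
  clear (1,0): R1 −= (2)R0 → (0, -7, -6)
  clear (2,0): R2 −= (-3)R0 → (0, 5, 6)
pivot(1,1)=-7: scale R1 → (0, 1, 6/7)
  clear (0,1): R0 −= (3)R1 → (1, 0, -4/7)
  clear (2,1): R2 −= (5)R1 → (0, 0, 12/7)
pivot(2,2)=12/7: scale R2 → (0, 0, 1)
  clear (0,2): R0 −= (-4/7)R2 → (1, 0, 0)
  clear (1,2): R1 −= (6/7)R2 → (0, 1, 0)

rank = 3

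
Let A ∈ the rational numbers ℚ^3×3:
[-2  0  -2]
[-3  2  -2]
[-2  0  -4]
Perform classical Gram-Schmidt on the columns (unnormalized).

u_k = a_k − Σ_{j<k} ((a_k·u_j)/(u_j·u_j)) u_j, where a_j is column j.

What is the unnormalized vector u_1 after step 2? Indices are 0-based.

u_1 = (-12/17, 16/17, -12/17)

Step 1: u_0 = a_0 = (-2, -3, -2).
Step 2: u_1 = a_1 − (-6/17)·u_0 = (-12/17, 16/17, -12/17).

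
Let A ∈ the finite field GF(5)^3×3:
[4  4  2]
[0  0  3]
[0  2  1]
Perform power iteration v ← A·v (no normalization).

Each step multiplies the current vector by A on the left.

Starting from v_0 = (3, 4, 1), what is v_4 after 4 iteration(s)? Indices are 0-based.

v_4 = (0, 2, 4)

v_0 = (3, 4, 1).
v_1 = A·v_0 = (0, 3, 4).
v_2 = A·v_1 = (0, 2, 0).
v_3 = A·v_2 = (3, 0, 4).
v_4 = A·v_3 = (0, 2, 4).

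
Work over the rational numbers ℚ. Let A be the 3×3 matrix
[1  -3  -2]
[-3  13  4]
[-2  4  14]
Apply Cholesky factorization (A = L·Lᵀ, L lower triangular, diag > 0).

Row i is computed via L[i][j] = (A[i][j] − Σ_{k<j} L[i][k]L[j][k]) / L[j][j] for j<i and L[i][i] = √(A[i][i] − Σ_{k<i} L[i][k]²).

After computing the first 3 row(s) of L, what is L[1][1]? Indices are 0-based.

Step 1: L[0][0] = √(1) = 1.
  L[1][0] = (-3) / L[0][0] = -3.
Step 2: L[1][1] = √(4) = 2.
  L[2][0] = (-2) / L[0][0] = -2.
  L[2][1] = (-2) / L[1][1] = -1.
Step 3: L[2][2] = √(9) = 3.

L[1][1] = 2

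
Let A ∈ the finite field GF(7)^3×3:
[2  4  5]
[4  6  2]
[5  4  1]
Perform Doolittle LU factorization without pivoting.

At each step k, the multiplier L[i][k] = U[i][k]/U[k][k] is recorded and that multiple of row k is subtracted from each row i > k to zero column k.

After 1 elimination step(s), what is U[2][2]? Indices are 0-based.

k=0: U[0][0]=2
  eliminate (1,0): mult=2, new row 1: (0, 5, 6); set L[1][0]=2
  eliminate (2,0): mult=6, new row 2: (0, 1, 6); set L[2][0]=6

U[2][2] = 6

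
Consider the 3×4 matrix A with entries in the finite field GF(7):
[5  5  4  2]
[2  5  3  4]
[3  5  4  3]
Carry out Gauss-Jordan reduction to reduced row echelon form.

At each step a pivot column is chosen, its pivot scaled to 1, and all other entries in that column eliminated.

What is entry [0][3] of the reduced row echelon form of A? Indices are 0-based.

pivot(0,0)=5: scale R0 → (1, 1, 5, 6)
  clear (1,0): R1 −= (2)R0 → (0, 3, 0, 6)
  clear (2,0): R2 −= (3)R0 → (0, 2, 3, 6)
pivot(1,1)=3: scale R1 → (0, 1, 0, 2)
  clear (0,1): R0 −= (1)R1 → (1, 0, 5, 4)
  clear (2,1): R2 −= (2)R1 → (0, 0, 3, 2)
pivot(2,2)=3: scale R2 → (0, 0, 1, 3)
  clear (0,2): R0 −= (5)R2 → (1, 0, 0, 3)

M[0][3] = 3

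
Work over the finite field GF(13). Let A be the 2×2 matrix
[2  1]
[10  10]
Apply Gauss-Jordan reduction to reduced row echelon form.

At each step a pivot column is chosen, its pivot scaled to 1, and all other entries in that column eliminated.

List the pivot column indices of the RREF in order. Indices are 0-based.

[1] R0 /= 2  ⇒  (1, 7)
     R1 -= 10·R0  ⇒  (0, 5)
[2] R1 /= 5  ⇒  (0, 1)
     R0 -= 7·R1  ⇒  (1, 0)

pivot columns: 0, 1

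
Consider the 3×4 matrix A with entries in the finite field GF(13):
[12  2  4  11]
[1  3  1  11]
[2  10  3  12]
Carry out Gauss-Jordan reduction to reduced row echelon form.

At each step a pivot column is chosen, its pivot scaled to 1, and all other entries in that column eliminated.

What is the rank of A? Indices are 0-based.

rank = 3

pivot(0,0)=12: scale R0 → (1, 11, 9, 2)
  clear (1,0): R1 −= (1)R0 → (0, 5, 5, 9)
  clear (2,0): R2 −= (2)R0 → (0, 1, 11, 8)
pivot(1,1)=5: scale R1 → (0, 1, 1, 7)
  clear (0,1): R0 −= (11)R1 → (1, 0, 11, 3)
  clear (2,1): R2 −= (1)R1 → (0, 0, 10, 1)
pivot(2,2)=10: scale R2 → (0, 0, 1, 4)
  clear (0,2): R0 −= (11)R2 → (1, 0, 0, 11)
  clear (1,2): R1 −= (1)R2 → (0, 1, 0, 3)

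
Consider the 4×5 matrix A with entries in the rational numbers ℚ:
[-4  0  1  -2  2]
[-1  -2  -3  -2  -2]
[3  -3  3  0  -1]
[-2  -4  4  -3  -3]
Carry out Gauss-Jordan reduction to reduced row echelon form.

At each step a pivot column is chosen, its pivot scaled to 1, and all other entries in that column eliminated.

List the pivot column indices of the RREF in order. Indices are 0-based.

step 1: normalize row 0 (÷-4) = (1, 0, -1/4, 1/2, -1/2)
  row 1: subtract -1×row0 = (0, -2, -13/4, -3/2, -5/2)
  row 2: subtract 3×row0 = (0, -3, 15/4, -3/2, 1/2)
  row 3: subtract -2×row0 = (0, -4, 7/2, -2, -4)
step 2: normalize row 1 (÷-2) = (0, 1, 13/8, 3/4, 5/4)
  row 2: subtract -3×row1 = (0, 0, 69/8, 3/4, 17/4)
  row 3: subtract -4×row1 = (0, 0, 10, 1, 1)
step 3: normalize row 2 (÷69/8) = (0, 0, 1, 2/23, 34/69)
  row 0: subtract -1/4×row2 = (1, 0, 0, 12/23, -26/69)
  row 1: subtract 13/8×row2 = (0, 1, 0, 14/23, 31/69)
  row 3: subtract 10×row2 = (0, 0, 0, 3/23, -271/69)
step 4: normalize row 3 (÷3/23) = (0, 0, 0, 1, -271/9)
  row 0: subtract 12/23×row3 = (1, 0, 0, 0, 46/3)
  row 1: subtract 14/23×row3 = (0, 1, 0, 0, 169/9)
  row 2: subtract 2/23×row3 = (0, 0, 1, 0, 28/9)

pivot columns: 0, 1, 2, 3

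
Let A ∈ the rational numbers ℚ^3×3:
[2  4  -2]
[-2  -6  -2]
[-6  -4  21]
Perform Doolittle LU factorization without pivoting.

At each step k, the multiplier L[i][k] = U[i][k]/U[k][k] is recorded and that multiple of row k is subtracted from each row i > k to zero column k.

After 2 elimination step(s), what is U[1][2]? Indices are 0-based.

Step 1: pivot at (0,0) is 2.
  row1 ← row1 − (-1)·row0  ⇒  L[1][0]=-1, U row1=(0, -2, -4)
  row2 ← row2 − (-3)·row0  ⇒  L[2][0]=-3, U row2=(0, 8, 15)
Step 2: pivot at (1,1) is -2.
  row2 ← row2 − (-4)·row1  ⇒  L[2][1]=-4, U row2=(0, 0, -1)

U[1][2] = -4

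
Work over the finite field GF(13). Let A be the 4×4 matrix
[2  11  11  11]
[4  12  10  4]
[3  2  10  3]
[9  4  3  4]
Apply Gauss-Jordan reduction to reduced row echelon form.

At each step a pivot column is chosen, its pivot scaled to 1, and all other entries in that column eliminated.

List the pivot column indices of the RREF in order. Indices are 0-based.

pivot columns: 0, 1, 2, 3

pivot(0,0)=2: scale R0 → (1, 12, 12, 12)
  clear (1,0): R1 −= (4)R0 → (0, 3, 1, 8)
  clear (2,0): R2 −= (3)R0 → (0, 5, 0, 6)
  clear (3,0): R3 −= (9)R0 → (0, 0, 12, 0)
pivot(1,1)=3: scale R1 → (0, 1, 9, 7)
  clear (0,1): R0 −= (12)R1 → (1, 0, 8, 6)
  clear (2,1): R2 −= (5)R1 → (0, 0, 7, 10)
pivot(2,2)=7: scale R2 → (0, 0, 1, 7)
  clear (0,2): R0 −= (8)R2 → (1, 0, 0, 2)
  clear (1,2): R1 −= (9)R2 → (0, 1, 0, 9)
  clear (3,2): R3 −= (12)R2 → (0, 0, 0, 7)
pivot(3,3)=7: scale R3 → (0, 0, 0, 1)
  clear (0,3): R0 −= (2)R3 → (1, 0, 0, 0)
  clear (1,3): R1 −= (9)R3 → (0, 1, 0, 0)
  clear (2,3): R2 −= (7)R3 → (0, 0, 1, 0)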